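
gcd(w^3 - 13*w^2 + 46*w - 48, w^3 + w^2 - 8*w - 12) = w - 3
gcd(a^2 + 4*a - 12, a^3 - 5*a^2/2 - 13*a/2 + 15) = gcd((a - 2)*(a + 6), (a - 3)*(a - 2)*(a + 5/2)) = a - 2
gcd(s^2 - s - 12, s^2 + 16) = 1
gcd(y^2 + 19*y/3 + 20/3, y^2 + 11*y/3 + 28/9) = y + 4/3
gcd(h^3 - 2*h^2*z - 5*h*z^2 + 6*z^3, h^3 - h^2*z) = -h + z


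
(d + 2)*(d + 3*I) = d^2 + 2*d + 3*I*d + 6*I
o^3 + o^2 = o^2*(o + 1)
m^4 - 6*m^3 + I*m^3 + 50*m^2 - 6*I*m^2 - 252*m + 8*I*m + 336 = (m - 4)*(m - 2)*(m - 6*I)*(m + 7*I)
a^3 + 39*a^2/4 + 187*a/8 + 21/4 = (a + 1/4)*(a + 7/2)*(a + 6)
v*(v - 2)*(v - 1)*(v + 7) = v^4 + 4*v^3 - 19*v^2 + 14*v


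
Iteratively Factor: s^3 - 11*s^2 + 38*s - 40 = (s - 2)*(s^2 - 9*s + 20) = (s - 5)*(s - 2)*(s - 4)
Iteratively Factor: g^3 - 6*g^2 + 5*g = (g)*(g^2 - 6*g + 5) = g*(g - 5)*(g - 1)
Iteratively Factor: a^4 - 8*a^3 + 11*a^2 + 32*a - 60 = (a - 2)*(a^3 - 6*a^2 - a + 30) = (a - 3)*(a - 2)*(a^2 - 3*a - 10) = (a - 3)*(a - 2)*(a + 2)*(a - 5)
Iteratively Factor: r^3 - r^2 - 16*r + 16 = (r - 4)*(r^2 + 3*r - 4) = (r - 4)*(r - 1)*(r + 4)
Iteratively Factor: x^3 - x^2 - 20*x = (x - 5)*(x^2 + 4*x) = x*(x - 5)*(x + 4)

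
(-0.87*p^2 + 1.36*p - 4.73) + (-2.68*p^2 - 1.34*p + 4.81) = -3.55*p^2 + 0.02*p + 0.0799999999999992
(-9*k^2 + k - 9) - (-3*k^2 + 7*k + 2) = -6*k^2 - 6*k - 11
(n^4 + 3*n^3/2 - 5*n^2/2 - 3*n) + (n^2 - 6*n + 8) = n^4 + 3*n^3/2 - 3*n^2/2 - 9*n + 8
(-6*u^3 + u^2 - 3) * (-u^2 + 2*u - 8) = 6*u^5 - 13*u^4 + 50*u^3 - 5*u^2 - 6*u + 24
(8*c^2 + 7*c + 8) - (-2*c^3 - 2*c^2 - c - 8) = 2*c^3 + 10*c^2 + 8*c + 16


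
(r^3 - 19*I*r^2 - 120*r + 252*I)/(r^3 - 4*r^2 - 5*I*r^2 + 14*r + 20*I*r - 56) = (r^2 - 12*I*r - 36)/(r^2 + 2*r*(-2 + I) - 8*I)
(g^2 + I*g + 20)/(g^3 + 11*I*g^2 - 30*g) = (g - 4*I)/(g*(g + 6*I))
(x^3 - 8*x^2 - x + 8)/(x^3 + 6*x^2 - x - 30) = (x^3 - 8*x^2 - x + 8)/(x^3 + 6*x^2 - x - 30)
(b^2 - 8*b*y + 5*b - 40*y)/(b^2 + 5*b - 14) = (b^2 - 8*b*y + 5*b - 40*y)/(b^2 + 5*b - 14)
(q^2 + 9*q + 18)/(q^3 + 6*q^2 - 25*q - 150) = (q + 3)/(q^2 - 25)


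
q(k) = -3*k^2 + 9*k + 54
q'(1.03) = 2.82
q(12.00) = -270.00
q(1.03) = 60.09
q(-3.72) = -21.00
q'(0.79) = 4.26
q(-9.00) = -270.00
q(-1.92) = 25.66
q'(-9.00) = 63.00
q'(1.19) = 1.86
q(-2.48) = 13.23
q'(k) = 9 - 6*k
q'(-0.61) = 12.66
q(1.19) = 60.46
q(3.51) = 48.63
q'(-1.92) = 20.52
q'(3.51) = -12.06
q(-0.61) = 47.39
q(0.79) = 59.24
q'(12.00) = -63.00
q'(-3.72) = 31.32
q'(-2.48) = 23.88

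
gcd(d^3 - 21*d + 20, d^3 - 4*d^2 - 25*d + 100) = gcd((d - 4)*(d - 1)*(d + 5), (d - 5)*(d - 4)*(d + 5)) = d^2 + d - 20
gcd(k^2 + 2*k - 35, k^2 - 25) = k - 5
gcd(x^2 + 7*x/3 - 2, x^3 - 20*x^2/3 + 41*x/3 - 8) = 1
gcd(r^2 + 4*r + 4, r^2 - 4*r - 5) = 1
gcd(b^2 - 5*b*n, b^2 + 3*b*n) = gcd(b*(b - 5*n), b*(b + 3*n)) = b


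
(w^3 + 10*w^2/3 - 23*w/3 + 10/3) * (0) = 0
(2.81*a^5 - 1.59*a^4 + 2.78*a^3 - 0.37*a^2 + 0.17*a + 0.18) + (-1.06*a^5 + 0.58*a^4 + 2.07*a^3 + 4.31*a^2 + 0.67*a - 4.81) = 1.75*a^5 - 1.01*a^4 + 4.85*a^3 + 3.94*a^2 + 0.84*a - 4.63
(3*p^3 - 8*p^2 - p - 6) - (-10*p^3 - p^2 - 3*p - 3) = 13*p^3 - 7*p^2 + 2*p - 3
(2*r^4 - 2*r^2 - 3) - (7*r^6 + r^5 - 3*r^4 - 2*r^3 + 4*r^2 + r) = -7*r^6 - r^5 + 5*r^4 + 2*r^3 - 6*r^2 - r - 3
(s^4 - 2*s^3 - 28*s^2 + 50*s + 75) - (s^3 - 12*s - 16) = s^4 - 3*s^3 - 28*s^2 + 62*s + 91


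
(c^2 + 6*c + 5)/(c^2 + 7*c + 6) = (c + 5)/(c + 6)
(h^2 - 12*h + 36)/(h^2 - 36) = (h - 6)/(h + 6)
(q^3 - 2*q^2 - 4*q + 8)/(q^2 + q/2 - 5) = 2*(q^2 - 4)/(2*q + 5)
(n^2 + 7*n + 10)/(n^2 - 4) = (n + 5)/(n - 2)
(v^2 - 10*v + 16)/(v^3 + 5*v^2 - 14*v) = (v - 8)/(v*(v + 7))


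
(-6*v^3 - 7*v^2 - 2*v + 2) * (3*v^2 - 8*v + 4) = -18*v^5 + 27*v^4 + 26*v^3 - 6*v^2 - 24*v + 8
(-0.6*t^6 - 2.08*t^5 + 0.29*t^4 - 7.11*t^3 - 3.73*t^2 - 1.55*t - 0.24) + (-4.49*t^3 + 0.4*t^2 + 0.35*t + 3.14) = -0.6*t^6 - 2.08*t^5 + 0.29*t^4 - 11.6*t^3 - 3.33*t^2 - 1.2*t + 2.9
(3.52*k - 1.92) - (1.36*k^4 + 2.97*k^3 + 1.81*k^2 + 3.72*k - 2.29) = -1.36*k^4 - 2.97*k^3 - 1.81*k^2 - 0.2*k + 0.37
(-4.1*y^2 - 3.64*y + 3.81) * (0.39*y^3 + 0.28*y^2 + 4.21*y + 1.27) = -1.599*y^5 - 2.5676*y^4 - 16.7943*y^3 - 19.4646*y^2 + 11.4173*y + 4.8387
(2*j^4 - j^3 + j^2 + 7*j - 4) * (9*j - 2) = 18*j^5 - 13*j^4 + 11*j^3 + 61*j^2 - 50*j + 8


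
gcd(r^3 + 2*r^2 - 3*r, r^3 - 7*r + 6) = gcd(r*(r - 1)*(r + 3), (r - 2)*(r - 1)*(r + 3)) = r^2 + 2*r - 3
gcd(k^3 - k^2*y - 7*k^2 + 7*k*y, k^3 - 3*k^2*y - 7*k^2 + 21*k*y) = k^2 - 7*k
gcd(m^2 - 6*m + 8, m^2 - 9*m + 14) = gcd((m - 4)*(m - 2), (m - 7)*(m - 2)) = m - 2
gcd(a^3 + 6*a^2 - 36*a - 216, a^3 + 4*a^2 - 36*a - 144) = a^2 - 36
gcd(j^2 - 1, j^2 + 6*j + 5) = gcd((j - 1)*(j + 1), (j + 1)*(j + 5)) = j + 1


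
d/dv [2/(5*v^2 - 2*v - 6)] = 4*(1 - 5*v)/(-5*v^2 + 2*v + 6)^2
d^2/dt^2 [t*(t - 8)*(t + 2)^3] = 20*t^3 - 24*t^2 - 216*t - 176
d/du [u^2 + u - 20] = 2*u + 1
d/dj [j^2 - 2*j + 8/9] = 2*j - 2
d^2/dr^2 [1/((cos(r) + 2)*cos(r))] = (-2*(1 - cos(2*r))^2 + 15*cos(r) - 6*cos(2*r) - 3*cos(3*r) + 18)/(2*(cos(r) + 2)^3*cos(r)^3)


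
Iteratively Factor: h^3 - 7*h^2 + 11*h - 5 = (h - 1)*(h^2 - 6*h + 5) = (h - 1)^2*(h - 5)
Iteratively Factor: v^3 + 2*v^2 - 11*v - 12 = (v + 4)*(v^2 - 2*v - 3) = (v + 1)*(v + 4)*(v - 3)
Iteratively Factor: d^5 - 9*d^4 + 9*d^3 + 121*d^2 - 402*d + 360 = (d - 2)*(d^4 - 7*d^3 - 5*d^2 + 111*d - 180) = (d - 3)*(d - 2)*(d^3 - 4*d^2 - 17*d + 60) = (d - 5)*(d - 3)*(d - 2)*(d^2 + d - 12) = (d - 5)*(d - 3)*(d - 2)*(d + 4)*(d - 3)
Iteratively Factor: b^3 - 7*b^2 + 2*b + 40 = (b - 4)*(b^2 - 3*b - 10) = (b - 4)*(b + 2)*(b - 5)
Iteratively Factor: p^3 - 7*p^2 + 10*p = (p)*(p^2 - 7*p + 10) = p*(p - 5)*(p - 2)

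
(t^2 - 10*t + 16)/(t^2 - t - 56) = (t - 2)/(t + 7)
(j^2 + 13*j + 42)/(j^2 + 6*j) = (j + 7)/j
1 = 1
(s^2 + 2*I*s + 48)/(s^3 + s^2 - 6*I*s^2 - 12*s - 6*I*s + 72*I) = (s + 8*I)/(s^2 + s - 12)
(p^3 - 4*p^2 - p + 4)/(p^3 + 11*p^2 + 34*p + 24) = (p^2 - 5*p + 4)/(p^2 + 10*p + 24)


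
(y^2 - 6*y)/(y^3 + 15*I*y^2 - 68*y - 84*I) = y*(y - 6)/(y^3 + 15*I*y^2 - 68*y - 84*I)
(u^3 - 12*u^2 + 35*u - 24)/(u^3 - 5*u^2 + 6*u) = (u^2 - 9*u + 8)/(u*(u - 2))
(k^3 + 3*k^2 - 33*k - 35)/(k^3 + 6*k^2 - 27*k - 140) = (k + 1)/(k + 4)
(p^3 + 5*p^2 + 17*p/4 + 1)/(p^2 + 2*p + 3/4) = (2*p^2 + 9*p + 4)/(2*p + 3)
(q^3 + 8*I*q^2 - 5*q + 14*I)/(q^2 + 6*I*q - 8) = (q^2 + 6*I*q + 7)/(q + 4*I)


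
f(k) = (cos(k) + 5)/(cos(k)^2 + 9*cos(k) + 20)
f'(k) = (2*sin(k)*cos(k) + 9*sin(k))*(cos(k) + 5)/(cos(k)^2 + 9*cos(k) + 20)^2 - sin(k)/(cos(k)^2 + 9*cos(k) + 20)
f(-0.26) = 0.20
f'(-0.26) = -0.01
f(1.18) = 0.23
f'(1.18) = 0.05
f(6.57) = 0.20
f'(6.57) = 0.01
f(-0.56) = 0.21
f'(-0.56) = -0.02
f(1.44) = 0.24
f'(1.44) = 0.06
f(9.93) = 0.32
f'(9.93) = -0.05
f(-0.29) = 0.20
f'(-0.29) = -0.01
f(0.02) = 0.20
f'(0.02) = 0.00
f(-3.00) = 0.33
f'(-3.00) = -0.02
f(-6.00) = 0.20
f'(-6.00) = 0.01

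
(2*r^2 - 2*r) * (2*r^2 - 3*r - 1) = 4*r^4 - 10*r^3 + 4*r^2 + 2*r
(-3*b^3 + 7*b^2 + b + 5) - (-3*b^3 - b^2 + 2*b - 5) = 8*b^2 - b + 10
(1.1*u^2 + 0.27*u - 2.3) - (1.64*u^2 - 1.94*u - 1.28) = -0.54*u^2 + 2.21*u - 1.02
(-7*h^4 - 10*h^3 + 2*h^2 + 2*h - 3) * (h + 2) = -7*h^5 - 24*h^4 - 18*h^3 + 6*h^2 + h - 6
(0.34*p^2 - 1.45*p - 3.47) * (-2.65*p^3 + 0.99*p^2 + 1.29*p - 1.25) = -0.901*p^5 + 4.1791*p^4 + 8.1986*p^3 - 5.7308*p^2 - 2.6638*p + 4.3375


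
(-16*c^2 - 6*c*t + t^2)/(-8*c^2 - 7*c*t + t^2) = (2*c + t)/(c + t)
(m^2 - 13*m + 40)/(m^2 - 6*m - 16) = (m - 5)/(m + 2)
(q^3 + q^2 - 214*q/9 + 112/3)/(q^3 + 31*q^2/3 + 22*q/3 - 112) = (q - 7/3)/(q + 7)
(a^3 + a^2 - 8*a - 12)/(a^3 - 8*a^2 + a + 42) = (a + 2)/(a - 7)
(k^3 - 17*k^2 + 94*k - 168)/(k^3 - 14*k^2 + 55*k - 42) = (k - 4)/(k - 1)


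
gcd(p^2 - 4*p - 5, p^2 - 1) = p + 1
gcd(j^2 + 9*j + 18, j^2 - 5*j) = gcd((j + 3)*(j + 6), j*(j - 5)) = 1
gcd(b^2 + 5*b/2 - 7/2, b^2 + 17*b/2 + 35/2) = b + 7/2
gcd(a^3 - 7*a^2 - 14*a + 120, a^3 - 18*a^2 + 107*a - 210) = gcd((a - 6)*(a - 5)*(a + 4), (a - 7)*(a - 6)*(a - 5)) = a^2 - 11*a + 30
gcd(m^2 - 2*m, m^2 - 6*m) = m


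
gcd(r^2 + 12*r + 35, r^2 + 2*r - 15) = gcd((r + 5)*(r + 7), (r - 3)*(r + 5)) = r + 5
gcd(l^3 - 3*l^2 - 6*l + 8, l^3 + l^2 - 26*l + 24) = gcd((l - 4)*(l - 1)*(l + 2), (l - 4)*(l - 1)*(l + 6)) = l^2 - 5*l + 4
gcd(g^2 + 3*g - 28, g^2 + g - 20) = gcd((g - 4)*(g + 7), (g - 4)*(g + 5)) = g - 4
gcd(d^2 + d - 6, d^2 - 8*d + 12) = d - 2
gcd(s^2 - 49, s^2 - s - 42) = s - 7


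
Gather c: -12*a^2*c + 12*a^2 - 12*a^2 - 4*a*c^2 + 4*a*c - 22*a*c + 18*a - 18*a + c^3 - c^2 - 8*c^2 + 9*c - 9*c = c^3 + c^2*(-4*a - 9) + c*(-12*a^2 - 18*a)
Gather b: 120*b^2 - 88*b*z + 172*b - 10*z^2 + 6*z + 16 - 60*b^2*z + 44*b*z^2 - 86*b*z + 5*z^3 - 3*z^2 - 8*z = b^2*(120 - 60*z) + b*(44*z^2 - 174*z + 172) + 5*z^3 - 13*z^2 - 2*z + 16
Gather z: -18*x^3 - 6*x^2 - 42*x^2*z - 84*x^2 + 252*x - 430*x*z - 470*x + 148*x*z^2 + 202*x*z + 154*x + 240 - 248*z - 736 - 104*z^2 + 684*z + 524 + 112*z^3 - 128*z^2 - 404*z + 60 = -18*x^3 - 90*x^2 - 64*x + 112*z^3 + z^2*(148*x - 232) + z*(-42*x^2 - 228*x + 32) + 88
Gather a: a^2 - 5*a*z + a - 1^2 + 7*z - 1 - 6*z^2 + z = a^2 + a*(1 - 5*z) - 6*z^2 + 8*z - 2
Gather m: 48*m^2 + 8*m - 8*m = 48*m^2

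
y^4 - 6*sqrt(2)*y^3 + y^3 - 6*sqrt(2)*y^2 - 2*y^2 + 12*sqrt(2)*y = y*(y - 1)*(y + 2)*(y - 6*sqrt(2))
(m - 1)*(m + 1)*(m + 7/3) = m^3 + 7*m^2/3 - m - 7/3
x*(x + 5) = x^2 + 5*x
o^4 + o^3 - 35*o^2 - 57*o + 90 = (o - 6)*(o - 1)*(o + 3)*(o + 5)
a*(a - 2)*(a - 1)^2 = a^4 - 4*a^3 + 5*a^2 - 2*a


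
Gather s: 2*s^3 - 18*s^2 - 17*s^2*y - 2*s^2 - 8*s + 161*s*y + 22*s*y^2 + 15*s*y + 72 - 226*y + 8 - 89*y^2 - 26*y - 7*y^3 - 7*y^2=2*s^3 + s^2*(-17*y - 20) + s*(22*y^2 + 176*y - 8) - 7*y^3 - 96*y^2 - 252*y + 80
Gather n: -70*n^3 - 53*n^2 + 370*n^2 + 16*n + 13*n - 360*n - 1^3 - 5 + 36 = -70*n^3 + 317*n^2 - 331*n + 30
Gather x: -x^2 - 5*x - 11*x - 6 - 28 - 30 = -x^2 - 16*x - 64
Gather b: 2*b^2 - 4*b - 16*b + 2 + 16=2*b^2 - 20*b + 18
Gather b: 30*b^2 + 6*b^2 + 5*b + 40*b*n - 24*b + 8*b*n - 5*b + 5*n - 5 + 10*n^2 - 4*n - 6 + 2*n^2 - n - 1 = 36*b^2 + b*(48*n - 24) + 12*n^2 - 12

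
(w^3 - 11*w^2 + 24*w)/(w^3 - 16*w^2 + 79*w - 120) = w/(w - 5)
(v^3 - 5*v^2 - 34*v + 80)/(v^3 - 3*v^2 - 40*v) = (v - 2)/v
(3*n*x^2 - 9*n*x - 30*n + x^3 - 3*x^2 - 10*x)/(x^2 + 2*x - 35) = (3*n*x + 6*n + x^2 + 2*x)/(x + 7)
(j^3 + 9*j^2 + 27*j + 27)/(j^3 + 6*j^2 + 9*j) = (j + 3)/j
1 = 1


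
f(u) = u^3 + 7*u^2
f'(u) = 3*u^2 + 14*u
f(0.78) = 4.73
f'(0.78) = 12.75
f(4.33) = 212.43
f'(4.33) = 116.87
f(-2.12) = 21.93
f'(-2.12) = -16.20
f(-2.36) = 25.84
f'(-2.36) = -16.33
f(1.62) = 22.62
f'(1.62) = 30.55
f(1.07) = 9.24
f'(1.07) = 18.41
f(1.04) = 8.70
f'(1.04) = 17.80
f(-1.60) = 13.82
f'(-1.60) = -14.72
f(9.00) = 1296.00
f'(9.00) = 369.00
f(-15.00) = -1800.00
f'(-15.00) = 465.00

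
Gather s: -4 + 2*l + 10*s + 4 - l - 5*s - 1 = l + 5*s - 1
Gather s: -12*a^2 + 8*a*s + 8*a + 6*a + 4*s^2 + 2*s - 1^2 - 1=-12*a^2 + 14*a + 4*s^2 + s*(8*a + 2) - 2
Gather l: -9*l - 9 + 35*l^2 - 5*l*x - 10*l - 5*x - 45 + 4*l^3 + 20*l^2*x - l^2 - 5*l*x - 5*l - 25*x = 4*l^3 + l^2*(20*x + 34) + l*(-10*x - 24) - 30*x - 54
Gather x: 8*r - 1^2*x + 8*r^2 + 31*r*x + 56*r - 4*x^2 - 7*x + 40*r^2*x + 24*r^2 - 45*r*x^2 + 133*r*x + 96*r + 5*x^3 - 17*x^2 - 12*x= 32*r^2 + 160*r + 5*x^3 + x^2*(-45*r - 21) + x*(40*r^2 + 164*r - 20)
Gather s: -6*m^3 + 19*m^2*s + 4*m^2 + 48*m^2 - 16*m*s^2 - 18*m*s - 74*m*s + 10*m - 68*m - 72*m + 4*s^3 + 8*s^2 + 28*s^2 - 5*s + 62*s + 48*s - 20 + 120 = -6*m^3 + 52*m^2 - 130*m + 4*s^3 + s^2*(36 - 16*m) + s*(19*m^2 - 92*m + 105) + 100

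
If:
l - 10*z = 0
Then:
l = 10*z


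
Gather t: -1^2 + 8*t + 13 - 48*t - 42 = -40*t - 30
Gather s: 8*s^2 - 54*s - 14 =8*s^2 - 54*s - 14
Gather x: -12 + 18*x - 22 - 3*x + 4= 15*x - 30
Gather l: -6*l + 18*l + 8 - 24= 12*l - 16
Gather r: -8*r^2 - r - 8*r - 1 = -8*r^2 - 9*r - 1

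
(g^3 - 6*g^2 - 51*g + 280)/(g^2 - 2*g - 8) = (-g^3 + 6*g^2 + 51*g - 280)/(-g^2 + 2*g + 8)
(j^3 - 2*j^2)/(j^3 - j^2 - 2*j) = j/(j + 1)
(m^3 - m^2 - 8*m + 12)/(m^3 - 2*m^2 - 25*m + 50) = (m^2 + m - 6)/(m^2 - 25)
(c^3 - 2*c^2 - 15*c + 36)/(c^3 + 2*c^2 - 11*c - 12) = (c - 3)/(c + 1)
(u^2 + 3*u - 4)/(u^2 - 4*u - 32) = (u - 1)/(u - 8)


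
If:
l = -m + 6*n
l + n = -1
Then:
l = -n - 1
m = 7*n + 1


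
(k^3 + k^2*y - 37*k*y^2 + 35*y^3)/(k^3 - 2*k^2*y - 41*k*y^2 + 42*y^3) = (-k^2 - 2*k*y + 35*y^2)/(-k^2 + k*y + 42*y^2)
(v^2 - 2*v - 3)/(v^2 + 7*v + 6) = (v - 3)/(v + 6)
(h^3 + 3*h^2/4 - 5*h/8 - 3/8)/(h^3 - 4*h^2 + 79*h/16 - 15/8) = 2*(2*h^2 + 3*h + 1)/(4*h^2 - 13*h + 10)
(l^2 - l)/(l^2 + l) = (l - 1)/(l + 1)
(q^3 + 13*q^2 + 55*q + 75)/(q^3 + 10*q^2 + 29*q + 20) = (q^2 + 8*q + 15)/(q^2 + 5*q + 4)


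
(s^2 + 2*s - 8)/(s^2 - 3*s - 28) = (s - 2)/(s - 7)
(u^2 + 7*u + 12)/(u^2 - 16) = (u + 3)/(u - 4)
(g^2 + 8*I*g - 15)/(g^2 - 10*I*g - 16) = (-g^2 - 8*I*g + 15)/(-g^2 + 10*I*g + 16)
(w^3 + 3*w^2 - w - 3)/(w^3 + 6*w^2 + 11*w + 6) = (w - 1)/(w + 2)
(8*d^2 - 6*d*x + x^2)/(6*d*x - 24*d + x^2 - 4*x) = (8*d^2 - 6*d*x + x^2)/(6*d*x - 24*d + x^2 - 4*x)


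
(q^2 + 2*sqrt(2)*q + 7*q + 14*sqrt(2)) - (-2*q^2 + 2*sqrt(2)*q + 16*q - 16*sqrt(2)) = 3*q^2 - 9*q + 30*sqrt(2)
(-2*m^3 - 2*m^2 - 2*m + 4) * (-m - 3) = 2*m^4 + 8*m^3 + 8*m^2 + 2*m - 12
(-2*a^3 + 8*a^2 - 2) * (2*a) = -4*a^4 + 16*a^3 - 4*a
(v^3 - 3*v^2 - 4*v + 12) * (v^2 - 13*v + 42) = v^5 - 16*v^4 + 77*v^3 - 62*v^2 - 324*v + 504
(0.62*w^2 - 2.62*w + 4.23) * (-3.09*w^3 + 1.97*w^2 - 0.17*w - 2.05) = -1.9158*w^5 + 9.3172*w^4 - 18.3375*w^3 + 7.5075*w^2 + 4.6519*w - 8.6715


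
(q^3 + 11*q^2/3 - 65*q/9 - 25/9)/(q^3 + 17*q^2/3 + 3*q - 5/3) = (9*q^2 - 12*q - 5)/(3*(3*q^2 + 2*q - 1))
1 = 1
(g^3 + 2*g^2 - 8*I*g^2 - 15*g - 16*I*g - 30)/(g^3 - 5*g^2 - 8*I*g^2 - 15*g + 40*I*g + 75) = (g + 2)/(g - 5)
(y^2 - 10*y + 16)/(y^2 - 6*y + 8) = (y - 8)/(y - 4)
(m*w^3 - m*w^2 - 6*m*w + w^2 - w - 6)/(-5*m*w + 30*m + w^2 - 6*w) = (-m*w^3 + m*w^2 + 6*m*w - w^2 + w + 6)/(5*m*w - 30*m - w^2 + 6*w)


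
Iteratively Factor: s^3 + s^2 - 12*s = (s)*(s^2 + s - 12) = s*(s - 3)*(s + 4)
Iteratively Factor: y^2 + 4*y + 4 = (y + 2)*(y + 2)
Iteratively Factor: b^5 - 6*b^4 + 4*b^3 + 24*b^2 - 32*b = (b - 2)*(b^4 - 4*b^3 - 4*b^2 + 16*b) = (b - 2)*(b + 2)*(b^3 - 6*b^2 + 8*b) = (b - 2)^2*(b + 2)*(b^2 - 4*b) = (b - 4)*(b - 2)^2*(b + 2)*(b)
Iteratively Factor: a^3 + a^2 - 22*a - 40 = (a + 2)*(a^2 - a - 20) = (a + 2)*(a + 4)*(a - 5)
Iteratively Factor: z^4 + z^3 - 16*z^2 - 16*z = (z)*(z^3 + z^2 - 16*z - 16) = z*(z + 4)*(z^2 - 3*z - 4) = z*(z - 4)*(z + 4)*(z + 1)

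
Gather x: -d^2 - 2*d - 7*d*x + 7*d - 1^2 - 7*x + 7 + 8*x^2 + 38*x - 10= -d^2 + 5*d + 8*x^2 + x*(31 - 7*d) - 4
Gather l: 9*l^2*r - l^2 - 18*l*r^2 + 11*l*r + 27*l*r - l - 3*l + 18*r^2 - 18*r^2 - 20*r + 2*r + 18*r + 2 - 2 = l^2*(9*r - 1) + l*(-18*r^2 + 38*r - 4)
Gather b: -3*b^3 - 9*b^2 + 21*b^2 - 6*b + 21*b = -3*b^3 + 12*b^2 + 15*b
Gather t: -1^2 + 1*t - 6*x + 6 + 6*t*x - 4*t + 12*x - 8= t*(6*x - 3) + 6*x - 3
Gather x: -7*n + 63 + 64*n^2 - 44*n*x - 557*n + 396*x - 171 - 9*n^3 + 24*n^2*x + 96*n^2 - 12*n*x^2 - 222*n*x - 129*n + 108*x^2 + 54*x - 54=-9*n^3 + 160*n^2 - 693*n + x^2*(108 - 12*n) + x*(24*n^2 - 266*n + 450) - 162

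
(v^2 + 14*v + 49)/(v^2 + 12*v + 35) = (v + 7)/(v + 5)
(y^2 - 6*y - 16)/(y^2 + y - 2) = (y - 8)/(y - 1)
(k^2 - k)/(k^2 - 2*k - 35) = k*(1 - k)/(-k^2 + 2*k + 35)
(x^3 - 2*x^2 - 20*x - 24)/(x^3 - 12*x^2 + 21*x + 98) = (x^2 - 4*x - 12)/(x^2 - 14*x + 49)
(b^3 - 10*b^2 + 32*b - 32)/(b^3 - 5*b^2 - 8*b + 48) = (b - 2)/(b + 3)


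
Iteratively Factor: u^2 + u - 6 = (u + 3)*(u - 2)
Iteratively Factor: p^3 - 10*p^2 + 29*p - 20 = (p - 1)*(p^2 - 9*p + 20) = (p - 5)*(p - 1)*(p - 4)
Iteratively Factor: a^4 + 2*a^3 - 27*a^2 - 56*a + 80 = (a - 5)*(a^3 + 7*a^2 + 8*a - 16) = (a - 5)*(a + 4)*(a^2 + 3*a - 4) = (a - 5)*(a - 1)*(a + 4)*(a + 4)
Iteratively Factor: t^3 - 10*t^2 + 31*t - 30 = (t - 5)*(t^2 - 5*t + 6) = (t - 5)*(t - 2)*(t - 3)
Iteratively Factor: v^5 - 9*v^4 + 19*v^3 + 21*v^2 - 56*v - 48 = (v + 1)*(v^4 - 10*v^3 + 29*v^2 - 8*v - 48) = (v - 4)*(v + 1)*(v^3 - 6*v^2 + 5*v + 12) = (v - 4)*(v - 3)*(v + 1)*(v^2 - 3*v - 4) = (v - 4)^2*(v - 3)*(v + 1)*(v + 1)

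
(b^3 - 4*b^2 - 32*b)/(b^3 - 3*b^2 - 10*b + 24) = b*(b^2 - 4*b - 32)/(b^3 - 3*b^2 - 10*b + 24)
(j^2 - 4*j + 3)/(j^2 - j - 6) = (j - 1)/(j + 2)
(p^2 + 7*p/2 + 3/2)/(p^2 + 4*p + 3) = (p + 1/2)/(p + 1)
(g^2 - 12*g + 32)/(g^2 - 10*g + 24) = (g - 8)/(g - 6)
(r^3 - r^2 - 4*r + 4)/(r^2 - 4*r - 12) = (r^2 - 3*r + 2)/(r - 6)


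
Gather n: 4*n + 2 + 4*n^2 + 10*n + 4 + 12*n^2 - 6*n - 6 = 16*n^2 + 8*n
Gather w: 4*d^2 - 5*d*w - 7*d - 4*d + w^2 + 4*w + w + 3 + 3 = 4*d^2 - 11*d + w^2 + w*(5 - 5*d) + 6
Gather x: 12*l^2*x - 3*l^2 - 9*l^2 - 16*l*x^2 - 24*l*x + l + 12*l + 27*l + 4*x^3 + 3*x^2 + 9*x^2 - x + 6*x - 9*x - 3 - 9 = -12*l^2 + 40*l + 4*x^3 + x^2*(12 - 16*l) + x*(12*l^2 - 24*l - 4) - 12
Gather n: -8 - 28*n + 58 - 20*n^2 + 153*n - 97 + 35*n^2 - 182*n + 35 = 15*n^2 - 57*n - 12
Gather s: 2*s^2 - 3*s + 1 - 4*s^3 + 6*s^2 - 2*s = -4*s^3 + 8*s^2 - 5*s + 1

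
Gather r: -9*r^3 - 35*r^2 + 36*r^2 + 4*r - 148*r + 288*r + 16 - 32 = -9*r^3 + r^2 + 144*r - 16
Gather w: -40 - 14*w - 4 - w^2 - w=-w^2 - 15*w - 44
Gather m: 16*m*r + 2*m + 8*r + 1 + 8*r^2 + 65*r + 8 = m*(16*r + 2) + 8*r^2 + 73*r + 9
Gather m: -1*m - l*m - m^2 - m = -m^2 + m*(-l - 2)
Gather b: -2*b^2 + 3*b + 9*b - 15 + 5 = -2*b^2 + 12*b - 10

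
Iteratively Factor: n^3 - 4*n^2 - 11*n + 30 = (n - 2)*(n^2 - 2*n - 15) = (n - 5)*(n - 2)*(n + 3)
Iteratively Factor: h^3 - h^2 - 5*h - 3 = (h + 1)*(h^2 - 2*h - 3) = (h - 3)*(h + 1)*(h + 1)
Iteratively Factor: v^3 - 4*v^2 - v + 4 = (v - 1)*(v^2 - 3*v - 4) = (v - 4)*(v - 1)*(v + 1)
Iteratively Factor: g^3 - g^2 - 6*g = (g)*(g^2 - g - 6) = g*(g - 3)*(g + 2)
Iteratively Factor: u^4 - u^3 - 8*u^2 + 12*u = (u - 2)*(u^3 + u^2 - 6*u) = (u - 2)*(u + 3)*(u^2 - 2*u) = u*(u - 2)*(u + 3)*(u - 2)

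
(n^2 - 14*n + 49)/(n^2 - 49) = (n - 7)/(n + 7)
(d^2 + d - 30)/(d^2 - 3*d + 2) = (d^2 + d - 30)/(d^2 - 3*d + 2)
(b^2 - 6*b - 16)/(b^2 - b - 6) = (b - 8)/(b - 3)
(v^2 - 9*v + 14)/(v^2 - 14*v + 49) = (v - 2)/(v - 7)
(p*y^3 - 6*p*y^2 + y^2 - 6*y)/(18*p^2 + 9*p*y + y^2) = y*(p*y^2 - 6*p*y + y - 6)/(18*p^2 + 9*p*y + y^2)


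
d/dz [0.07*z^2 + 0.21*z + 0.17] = 0.14*z + 0.21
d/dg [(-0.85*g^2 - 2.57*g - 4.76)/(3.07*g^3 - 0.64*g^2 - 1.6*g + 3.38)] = (2.6095*g^4 + 15.7798*g^3 + 43.5548*g^2 - 11.8388*g - 16.3026)/(9.4249*g^6 - 3.9296*g^5 - 9.4144*g^4 + 22.8012*g^3 - 1.7664*g^2 - 10.816*g + 11.4244)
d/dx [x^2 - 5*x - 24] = 2*x - 5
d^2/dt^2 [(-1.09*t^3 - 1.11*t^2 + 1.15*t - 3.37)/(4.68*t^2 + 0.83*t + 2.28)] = (2.8421709430404e-14*t^5 - 2.8421709430404e-14*t^4 + 80.758558*t^3 - 384.17796*t^2 - 186.165864*t + 51.382342)/(102.503232*t^6 + 54.536976*t^5 + 159.484572*t^4 + 53.710379*t^3 + 77.697612*t^2 + 12.944016*t + 11.852352)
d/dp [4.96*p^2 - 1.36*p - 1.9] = 9.92*p - 1.36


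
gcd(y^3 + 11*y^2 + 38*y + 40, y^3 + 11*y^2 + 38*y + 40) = y^3 + 11*y^2 + 38*y + 40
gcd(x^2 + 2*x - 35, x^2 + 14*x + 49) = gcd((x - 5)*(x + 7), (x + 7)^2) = x + 7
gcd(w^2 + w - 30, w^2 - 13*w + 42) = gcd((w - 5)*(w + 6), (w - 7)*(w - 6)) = 1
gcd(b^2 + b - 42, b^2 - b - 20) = 1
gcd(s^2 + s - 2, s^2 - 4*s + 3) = s - 1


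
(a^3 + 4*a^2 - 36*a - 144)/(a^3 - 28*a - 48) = (a + 6)/(a + 2)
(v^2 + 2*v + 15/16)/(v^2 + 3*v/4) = (v + 5/4)/v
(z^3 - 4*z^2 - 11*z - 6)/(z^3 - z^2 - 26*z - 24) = (z + 1)/(z + 4)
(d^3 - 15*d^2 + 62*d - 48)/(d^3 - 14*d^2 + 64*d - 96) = (d^2 - 9*d + 8)/(d^2 - 8*d + 16)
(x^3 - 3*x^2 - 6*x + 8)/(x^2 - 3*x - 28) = (-x^3 + 3*x^2 + 6*x - 8)/(-x^2 + 3*x + 28)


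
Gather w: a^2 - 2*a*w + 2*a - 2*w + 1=a^2 + 2*a + w*(-2*a - 2) + 1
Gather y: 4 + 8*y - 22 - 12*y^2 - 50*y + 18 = -12*y^2 - 42*y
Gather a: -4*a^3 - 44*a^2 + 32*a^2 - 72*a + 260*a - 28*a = -4*a^3 - 12*a^2 + 160*a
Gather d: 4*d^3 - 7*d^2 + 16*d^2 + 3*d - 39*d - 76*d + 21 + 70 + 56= 4*d^3 + 9*d^2 - 112*d + 147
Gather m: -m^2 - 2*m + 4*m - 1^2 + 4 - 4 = -m^2 + 2*m - 1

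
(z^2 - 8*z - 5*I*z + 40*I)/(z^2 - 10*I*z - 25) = (z - 8)/(z - 5*I)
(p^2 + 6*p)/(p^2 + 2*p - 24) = p/(p - 4)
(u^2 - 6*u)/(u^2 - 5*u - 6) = u/(u + 1)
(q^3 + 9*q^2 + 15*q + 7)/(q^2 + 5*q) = (q^3 + 9*q^2 + 15*q + 7)/(q*(q + 5))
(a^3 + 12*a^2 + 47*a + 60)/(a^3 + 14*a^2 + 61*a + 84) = (a + 5)/(a + 7)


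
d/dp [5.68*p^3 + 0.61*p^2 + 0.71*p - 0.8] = 17.04*p^2 + 1.22*p + 0.71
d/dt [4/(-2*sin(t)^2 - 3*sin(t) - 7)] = 4*(4*sin(t) + 3)*cos(t)/(3*sin(t) - cos(2*t) + 8)^2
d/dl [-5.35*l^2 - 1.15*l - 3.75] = -10.7*l - 1.15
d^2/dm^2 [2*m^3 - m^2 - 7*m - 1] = 12*m - 2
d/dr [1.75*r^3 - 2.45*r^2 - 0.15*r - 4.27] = 5.25*r^2 - 4.9*r - 0.15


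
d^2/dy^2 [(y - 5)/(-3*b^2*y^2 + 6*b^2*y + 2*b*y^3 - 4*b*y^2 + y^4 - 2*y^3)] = 2*(y*(3*b^2*y - 6*b^2 - 2*b*y^2 + 4*b*y - y^3 + 2*y^2)*(6*b^2*y - 6*b^2 - 6*b*y^2 + 8*b*y - 4*y^3 + 6*y^2 + (y - 5)*(3*b^2 - 6*b*y + 4*b - 6*y^2 + 6*y)) - 4*(y - 5)*(3*b^2*y - 3*b^2 - 3*b*y^2 + 4*b*y - 2*y^3 + 3*y^2)^2)/(y^3*(3*b^2*y - 6*b^2 - 2*b*y^2 + 4*b*y - y^3 + 2*y^2)^3)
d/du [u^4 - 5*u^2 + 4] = 4*u^3 - 10*u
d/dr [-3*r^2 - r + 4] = -6*r - 1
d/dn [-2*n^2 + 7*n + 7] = 7 - 4*n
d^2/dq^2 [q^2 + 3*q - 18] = 2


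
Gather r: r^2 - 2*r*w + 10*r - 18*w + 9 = r^2 + r*(10 - 2*w) - 18*w + 9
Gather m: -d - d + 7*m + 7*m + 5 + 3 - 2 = -2*d + 14*m + 6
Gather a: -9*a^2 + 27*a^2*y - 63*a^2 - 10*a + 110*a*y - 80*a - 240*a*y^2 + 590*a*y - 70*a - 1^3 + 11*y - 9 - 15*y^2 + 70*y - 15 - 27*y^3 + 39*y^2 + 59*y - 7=a^2*(27*y - 72) + a*(-240*y^2 + 700*y - 160) - 27*y^3 + 24*y^2 + 140*y - 32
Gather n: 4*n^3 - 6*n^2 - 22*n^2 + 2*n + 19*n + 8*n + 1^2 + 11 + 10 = 4*n^3 - 28*n^2 + 29*n + 22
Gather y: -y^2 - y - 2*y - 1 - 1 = -y^2 - 3*y - 2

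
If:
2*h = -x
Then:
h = -x/2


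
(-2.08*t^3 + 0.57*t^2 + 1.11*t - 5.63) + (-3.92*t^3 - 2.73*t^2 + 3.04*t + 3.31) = -6.0*t^3 - 2.16*t^2 + 4.15*t - 2.32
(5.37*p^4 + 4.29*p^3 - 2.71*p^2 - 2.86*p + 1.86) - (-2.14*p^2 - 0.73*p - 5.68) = 5.37*p^4 + 4.29*p^3 - 0.57*p^2 - 2.13*p + 7.54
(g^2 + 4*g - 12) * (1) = g^2 + 4*g - 12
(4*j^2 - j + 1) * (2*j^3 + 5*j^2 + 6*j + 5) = 8*j^5 + 18*j^4 + 21*j^3 + 19*j^2 + j + 5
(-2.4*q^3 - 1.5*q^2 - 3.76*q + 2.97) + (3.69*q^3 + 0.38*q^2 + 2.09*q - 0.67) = 1.29*q^3 - 1.12*q^2 - 1.67*q + 2.3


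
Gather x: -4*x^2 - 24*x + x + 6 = -4*x^2 - 23*x + 6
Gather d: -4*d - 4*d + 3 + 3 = 6 - 8*d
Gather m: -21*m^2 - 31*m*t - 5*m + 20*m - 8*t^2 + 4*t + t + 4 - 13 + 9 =-21*m^2 + m*(15 - 31*t) - 8*t^2 + 5*t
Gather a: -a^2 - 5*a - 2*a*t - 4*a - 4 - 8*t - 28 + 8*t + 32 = -a^2 + a*(-2*t - 9)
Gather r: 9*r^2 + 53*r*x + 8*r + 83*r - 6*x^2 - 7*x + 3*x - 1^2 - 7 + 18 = 9*r^2 + r*(53*x + 91) - 6*x^2 - 4*x + 10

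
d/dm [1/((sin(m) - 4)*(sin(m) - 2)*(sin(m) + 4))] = (-3*sin(m)^2 + 4*sin(m) + 16)*cos(m)/((sin(m) - 4)^2*(sin(m) - 2)^2*(sin(m) + 4)^2)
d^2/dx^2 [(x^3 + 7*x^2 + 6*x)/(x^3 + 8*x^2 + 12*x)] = -2/(x^3 + 6*x^2 + 12*x + 8)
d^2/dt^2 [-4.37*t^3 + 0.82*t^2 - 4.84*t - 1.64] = 1.64 - 26.22*t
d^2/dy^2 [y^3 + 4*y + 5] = 6*y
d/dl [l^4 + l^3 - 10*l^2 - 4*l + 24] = 4*l^3 + 3*l^2 - 20*l - 4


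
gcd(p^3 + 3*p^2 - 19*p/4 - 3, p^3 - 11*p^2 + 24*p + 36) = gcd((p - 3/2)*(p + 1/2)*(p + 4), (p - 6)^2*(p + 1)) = 1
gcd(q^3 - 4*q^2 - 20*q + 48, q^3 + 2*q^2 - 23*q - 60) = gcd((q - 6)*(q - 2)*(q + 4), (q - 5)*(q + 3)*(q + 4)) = q + 4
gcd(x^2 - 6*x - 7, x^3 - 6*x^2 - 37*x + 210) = x - 7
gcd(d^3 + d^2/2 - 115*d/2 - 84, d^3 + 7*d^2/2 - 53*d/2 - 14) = d + 7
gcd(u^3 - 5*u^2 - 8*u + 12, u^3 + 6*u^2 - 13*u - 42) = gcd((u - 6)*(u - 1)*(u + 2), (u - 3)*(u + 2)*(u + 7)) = u + 2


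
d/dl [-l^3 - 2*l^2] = l*(-3*l - 4)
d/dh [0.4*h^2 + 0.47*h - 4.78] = 0.8*h + 0.47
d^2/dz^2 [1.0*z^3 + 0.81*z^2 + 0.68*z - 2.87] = 6.0*z + 1.62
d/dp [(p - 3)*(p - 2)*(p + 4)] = 3*p^2 - 2*p - 14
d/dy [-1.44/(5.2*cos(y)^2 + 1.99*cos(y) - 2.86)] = -(14.976*cos(y) + 2.8656)*sin(y)/(5.2*cos(y)^2 + 1.99*cos(y) - 2.86)^2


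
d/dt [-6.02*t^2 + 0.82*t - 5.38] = 0.82 - 12.04*t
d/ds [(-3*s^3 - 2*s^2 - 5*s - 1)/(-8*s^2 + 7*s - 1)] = 3*(8*s^4 - 14*s^3 - 15*s^2 - 4*s + 4)/(64*s^4 - 112*s^3 + 65*s^2 - 14*s + 1)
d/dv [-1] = 0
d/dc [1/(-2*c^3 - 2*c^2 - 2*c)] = (3*c^2 + 2*c + 1)/(2*c^2*(c^2 + c + 1)^2)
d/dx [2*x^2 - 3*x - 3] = 4*x - 3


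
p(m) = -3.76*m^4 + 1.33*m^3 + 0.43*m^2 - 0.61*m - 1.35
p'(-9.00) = 11279.00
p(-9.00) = -25599.96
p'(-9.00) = 11279.00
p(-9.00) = -25599.96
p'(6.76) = -4458.56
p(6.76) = -7426.86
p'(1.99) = -101.62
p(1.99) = -49.35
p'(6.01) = -3116.23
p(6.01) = -4606.29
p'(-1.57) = 66.08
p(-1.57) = -27.32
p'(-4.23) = 1205.48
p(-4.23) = -1295.53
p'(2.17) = -133.64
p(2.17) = -70.43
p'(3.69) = -698.77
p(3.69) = -628.02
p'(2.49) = -205.92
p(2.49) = -124.21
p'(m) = -15.04*m^3 + 3.99*m^2 + 0.86*m - 0.61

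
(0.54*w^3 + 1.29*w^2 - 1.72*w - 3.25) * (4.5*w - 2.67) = 2.43*w^4 + 4.3632*w^3 - 11.1843*w^2 - 10.0326*w + 8.6775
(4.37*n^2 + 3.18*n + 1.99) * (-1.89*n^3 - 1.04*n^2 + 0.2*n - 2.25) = -8.2593*n^5 - 10.555*n^4 - 6.1943*n^3 - 11.2661*n^2 - 6.757*n - 4.4775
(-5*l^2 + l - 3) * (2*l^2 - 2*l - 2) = -10*l^4 + 12*l^3 + 2*l^2 + 4*l + 6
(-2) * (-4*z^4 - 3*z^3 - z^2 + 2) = 8*z^4 + 6*z^3 + 2*z^2 - 4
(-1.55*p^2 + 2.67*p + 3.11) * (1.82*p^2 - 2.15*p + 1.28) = -2.821*p^4 + 8.1919*p^3 - 2.0643*p^2 - 3.2689*p + 3.9808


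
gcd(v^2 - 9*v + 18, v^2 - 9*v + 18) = v^2 - 9*v + 18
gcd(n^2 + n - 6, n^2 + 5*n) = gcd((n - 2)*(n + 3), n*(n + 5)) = 1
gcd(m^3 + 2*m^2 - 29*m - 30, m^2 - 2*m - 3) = m + 1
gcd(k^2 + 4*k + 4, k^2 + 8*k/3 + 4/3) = k + 2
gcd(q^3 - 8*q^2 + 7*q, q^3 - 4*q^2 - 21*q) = q^2 - 7*q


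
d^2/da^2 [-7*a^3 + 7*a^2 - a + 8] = 14 - 42*a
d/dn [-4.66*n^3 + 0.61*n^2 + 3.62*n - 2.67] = -13.98*n^2 + 1.22*n + 3.62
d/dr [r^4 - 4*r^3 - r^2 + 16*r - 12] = 4*r^3 - 12*r^2 - 2*r + 16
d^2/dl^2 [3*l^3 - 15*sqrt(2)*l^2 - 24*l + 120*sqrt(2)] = 18*l - 30*sqrt(2)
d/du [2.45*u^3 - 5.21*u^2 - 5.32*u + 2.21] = 7.35*u^2 - 10.42*u - 5.32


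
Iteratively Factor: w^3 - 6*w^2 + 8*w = (w - 4)*(w^2 - 2*w) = w*(w - 4)*(w - 2)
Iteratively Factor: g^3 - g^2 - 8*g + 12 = (g + 3)*(g^2 - 4*g + 4) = (g - 2)*(g + 3)*(g - 2)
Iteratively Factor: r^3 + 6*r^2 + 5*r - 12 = (r + 3)*(r^2 + 3*r - 4) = (r - 1)*(r + 3)*(r + 4)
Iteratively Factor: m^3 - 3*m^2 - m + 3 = (m + 1)*(m^2 - 4*m + 3) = (m - 1)*(m + 1)*(m - 3)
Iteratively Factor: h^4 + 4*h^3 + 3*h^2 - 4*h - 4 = (h + 2)*(h^3 + 2*h^2 - h - 2) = (h - 1)*(h + 2)*(h^2 + 3*h + 2) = (h - 1)*(h + 2)^2*(h + 1)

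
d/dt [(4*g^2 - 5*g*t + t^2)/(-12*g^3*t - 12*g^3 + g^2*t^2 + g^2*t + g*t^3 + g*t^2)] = ((-5*g + 2*t)*(-12*g^2*t - 12*g^2 + g*t^2 + g*t + t^3 + t^2) - (4*g^2 - 5*g*t + t^2)*(-12*g^2 + 2*g*t + g + 3*t^2 + 2*t))/(g*(-12*g^2*t - 12*g^2 + g*t^2 + g*t + t^3 + t^2)^2)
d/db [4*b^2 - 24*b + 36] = 8*b - 24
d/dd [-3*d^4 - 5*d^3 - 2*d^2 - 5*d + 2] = -12*d^3 - 15*d^2 - 4*d - 5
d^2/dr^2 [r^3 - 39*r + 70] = 6*r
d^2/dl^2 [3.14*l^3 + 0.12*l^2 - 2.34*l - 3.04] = 18.84*l + 0.24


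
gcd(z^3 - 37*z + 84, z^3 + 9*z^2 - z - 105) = z^2 + 4*z - 21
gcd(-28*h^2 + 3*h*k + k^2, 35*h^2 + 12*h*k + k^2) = 7*h + k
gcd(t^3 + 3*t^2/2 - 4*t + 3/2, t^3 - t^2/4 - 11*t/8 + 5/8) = t^2 - 3*t/2 + 1/2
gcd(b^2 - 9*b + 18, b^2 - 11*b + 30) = b - 6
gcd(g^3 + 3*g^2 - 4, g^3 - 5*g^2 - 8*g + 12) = g^2 + g - 2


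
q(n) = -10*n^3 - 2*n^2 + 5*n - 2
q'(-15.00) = -6685.00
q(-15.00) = 33223.00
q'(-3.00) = -253.00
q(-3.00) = 235.00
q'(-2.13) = -122.59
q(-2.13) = 74.91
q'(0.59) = -7.80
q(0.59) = -1.80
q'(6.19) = -1169.24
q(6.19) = -2419.45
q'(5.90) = -1062.90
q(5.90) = -2095.91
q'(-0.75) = -8.88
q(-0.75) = -2.66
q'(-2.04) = -111.69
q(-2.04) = 64.37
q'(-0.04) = 5.11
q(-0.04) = -2.20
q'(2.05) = -129.28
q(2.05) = -86.31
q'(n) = -30*n^2 - 4*n + 5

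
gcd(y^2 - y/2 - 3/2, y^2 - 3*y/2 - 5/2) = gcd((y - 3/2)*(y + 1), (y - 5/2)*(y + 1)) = y + 1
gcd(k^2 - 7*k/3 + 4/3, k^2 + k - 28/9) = k - 4/3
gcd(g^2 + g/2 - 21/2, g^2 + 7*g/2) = g + 7/2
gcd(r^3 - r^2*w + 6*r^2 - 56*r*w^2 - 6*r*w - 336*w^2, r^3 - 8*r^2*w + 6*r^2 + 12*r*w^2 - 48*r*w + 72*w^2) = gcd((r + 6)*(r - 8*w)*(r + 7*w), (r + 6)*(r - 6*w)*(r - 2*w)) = r + 6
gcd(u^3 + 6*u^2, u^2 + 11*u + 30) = u + 6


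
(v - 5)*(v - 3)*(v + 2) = v^3 - 6*v^2 - v + 30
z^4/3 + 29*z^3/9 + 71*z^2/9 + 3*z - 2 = (z/3 + 1/3)*(z - 1/3)*(z + 3)*(z + 6)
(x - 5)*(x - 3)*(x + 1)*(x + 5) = x^4 - 2*x^3 - 28*x^2 + 50*x + 75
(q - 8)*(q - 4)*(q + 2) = q^3 - 10*q^2 + 8*q + 64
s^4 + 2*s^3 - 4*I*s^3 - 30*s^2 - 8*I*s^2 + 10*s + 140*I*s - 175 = (s - 5)*(s + 7)*(s - 5*I)*(s + I)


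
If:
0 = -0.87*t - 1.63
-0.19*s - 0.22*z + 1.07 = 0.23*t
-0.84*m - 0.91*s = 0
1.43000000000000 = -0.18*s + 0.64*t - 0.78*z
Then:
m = -17.45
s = 16.11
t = -1.87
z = -7.09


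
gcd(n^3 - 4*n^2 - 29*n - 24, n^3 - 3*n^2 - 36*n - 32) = n^2 - 7*n - 8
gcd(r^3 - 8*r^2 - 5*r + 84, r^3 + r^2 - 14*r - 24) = r^2 - r - 12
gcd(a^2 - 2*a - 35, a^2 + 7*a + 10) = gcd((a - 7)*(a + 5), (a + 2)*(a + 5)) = a + 5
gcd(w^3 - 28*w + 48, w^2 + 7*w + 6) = w + 6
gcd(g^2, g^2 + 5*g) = g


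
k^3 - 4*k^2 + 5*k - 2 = (k - 2)*(k - 1)^2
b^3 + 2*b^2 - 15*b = b*(b - 3)*(b + 5)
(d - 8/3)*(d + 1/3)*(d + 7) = d^3 + 14*d^2/3 - 155*d/9 - 56/9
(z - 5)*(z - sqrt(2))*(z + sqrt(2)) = z^3 - 5*z^2 - 2*z + 10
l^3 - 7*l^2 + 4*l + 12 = (l - 6)*(l - 2)*(l + 1)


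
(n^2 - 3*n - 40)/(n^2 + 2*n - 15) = (n - 8)/(n - 3)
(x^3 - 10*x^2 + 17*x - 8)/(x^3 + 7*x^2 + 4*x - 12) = (x^2 - 9*x + 8)/(x^2 + 8*x + 12)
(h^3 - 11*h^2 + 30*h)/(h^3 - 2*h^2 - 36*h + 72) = h*(h - 5)/(h^2 + 4*h - 12)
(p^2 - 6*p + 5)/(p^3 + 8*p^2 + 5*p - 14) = (p - 5)/(p^2 + 9*p + 14)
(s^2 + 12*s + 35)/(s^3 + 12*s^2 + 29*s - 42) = (s + 5)/(s^2 + 5*s - 6)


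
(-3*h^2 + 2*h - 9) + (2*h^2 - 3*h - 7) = -h^2 - h - 16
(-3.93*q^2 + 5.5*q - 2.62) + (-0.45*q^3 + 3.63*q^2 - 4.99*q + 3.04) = -0.45*q^3 - 0.3*q^2 + 0.51*q + 0.42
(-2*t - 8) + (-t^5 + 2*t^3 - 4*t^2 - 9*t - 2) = -t^5 + 2*t^3 - 4*t^2 - 11*t - 10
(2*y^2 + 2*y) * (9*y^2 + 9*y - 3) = 18*y^4 + 36*y^3 + 12*y^2 - 6*y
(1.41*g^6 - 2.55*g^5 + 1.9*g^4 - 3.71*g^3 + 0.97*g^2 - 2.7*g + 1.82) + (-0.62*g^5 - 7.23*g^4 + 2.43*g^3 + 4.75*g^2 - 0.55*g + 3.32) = 1.41*g^6 - 3.17*g^5 - 5.33*g^4 - 1.28*g^3 + 5.72*g^2 - 3.25*g + 5.14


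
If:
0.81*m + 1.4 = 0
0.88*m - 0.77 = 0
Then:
No Solution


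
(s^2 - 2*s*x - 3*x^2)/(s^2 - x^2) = (-s + 3*x)/(-s + x)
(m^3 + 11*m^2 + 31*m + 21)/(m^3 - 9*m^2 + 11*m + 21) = (m^2 + 10*m + 21)/(m^2 - 10*m + 21)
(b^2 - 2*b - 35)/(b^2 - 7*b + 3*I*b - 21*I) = (b + 5)/(b + 3*I)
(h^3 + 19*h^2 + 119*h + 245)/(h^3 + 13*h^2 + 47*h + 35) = (h + 7)/(h + 1)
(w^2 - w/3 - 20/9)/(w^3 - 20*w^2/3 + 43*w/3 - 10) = (w + 4/3)/(w^2 - 5*w + 6)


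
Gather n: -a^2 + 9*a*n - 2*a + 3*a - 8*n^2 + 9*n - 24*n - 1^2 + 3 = -a^2 + a - 8*n^2 + n*(9*a - 15) + 2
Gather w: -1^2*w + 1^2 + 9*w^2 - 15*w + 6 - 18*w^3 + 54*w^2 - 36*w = -18*w^3 + 63*w^2 - 52*w + 7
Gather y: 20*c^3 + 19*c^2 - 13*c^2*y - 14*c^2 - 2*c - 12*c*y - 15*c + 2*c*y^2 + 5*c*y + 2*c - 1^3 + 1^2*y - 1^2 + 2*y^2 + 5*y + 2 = 20*c^3 + 5*c^2 - 15*c + y^2*(2*c + 2) + y*(-13*c^2 - 7*c + 6)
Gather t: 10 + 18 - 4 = 24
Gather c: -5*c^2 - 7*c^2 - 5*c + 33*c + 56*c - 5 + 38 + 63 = -12*c^2 + 84*c + 96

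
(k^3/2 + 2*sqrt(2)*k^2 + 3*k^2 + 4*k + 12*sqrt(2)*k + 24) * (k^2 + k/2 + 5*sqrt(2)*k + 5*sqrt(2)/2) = k^5/2 + 13*k^4/4 + 9*sqrt(2)*k^4/2 + 51*k^3/2 + 117*sqrt(2)*k^3/4 + 67*sqrt(2)*k^2/2 + 156*k^2 + 72*k + 130*sqrt(2)*k + 60*sqrt(2)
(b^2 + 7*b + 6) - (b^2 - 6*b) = 13*b + 6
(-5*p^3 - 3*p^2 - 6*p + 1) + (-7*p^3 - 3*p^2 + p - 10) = -12*p^3 - 6*p^2 - 5*p - 9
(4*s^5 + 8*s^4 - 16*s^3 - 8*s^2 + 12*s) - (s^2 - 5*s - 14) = 4*s^5 + 8*s^4 - 16*s^3 - 9*s^2 + 17*s + 14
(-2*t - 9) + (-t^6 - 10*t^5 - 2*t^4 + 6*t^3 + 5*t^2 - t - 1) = -t^6 - 10*t^5 - 2*t^4 + 6*t^3 + 5*t^2 - 3*t - 10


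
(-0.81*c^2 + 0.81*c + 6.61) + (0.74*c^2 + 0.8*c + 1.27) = -0.0700000000000001*c^2 + 1.61*c + 7.88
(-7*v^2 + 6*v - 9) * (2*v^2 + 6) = -14*v^4 + 12*v^3 - 60*v^2 + 36*v - 54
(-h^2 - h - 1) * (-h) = h^3 + h^2 + h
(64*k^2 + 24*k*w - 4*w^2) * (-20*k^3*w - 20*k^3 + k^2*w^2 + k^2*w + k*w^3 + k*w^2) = -1280*k^5*w - 1280*k^5 - 416*k^4*w^2 - 416*k^4*w + 168*k^3*w^3 + 168*k^3*w^2 + 20*k^2*w^4 + 20*k^2*w^3 - 4*k*w^5 - 4*k*w^4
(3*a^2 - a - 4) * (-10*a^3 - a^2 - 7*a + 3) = -30*a^5 + 7*a^4 + 20*a^3 + 20*a^2 + 25*a - 12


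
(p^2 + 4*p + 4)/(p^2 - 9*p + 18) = (p^2 + 4*p + 4)/(p^2 - 9*p + 18)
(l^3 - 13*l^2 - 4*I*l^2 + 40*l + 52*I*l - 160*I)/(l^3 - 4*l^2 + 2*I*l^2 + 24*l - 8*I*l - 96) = (l^2 - 13*l + 40)/(l^2 + l*(-4 + 6*I) - 24*I)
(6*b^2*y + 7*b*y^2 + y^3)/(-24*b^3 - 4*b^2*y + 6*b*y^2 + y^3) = y*(b + y)/(-4*b^2 + y^2)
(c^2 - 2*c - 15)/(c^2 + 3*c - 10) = (c^2 - 2*c - 15)/(c^2 + 3*c - 10)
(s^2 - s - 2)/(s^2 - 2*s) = (s + 1)/s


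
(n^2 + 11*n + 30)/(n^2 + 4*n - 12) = (n + 5)/(n - 2)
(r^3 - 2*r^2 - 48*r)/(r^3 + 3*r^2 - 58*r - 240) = r/(r + 5)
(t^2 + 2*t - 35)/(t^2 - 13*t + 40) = (t + 7)/(t - 8)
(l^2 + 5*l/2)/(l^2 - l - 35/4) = 2*l/(2*l - 7)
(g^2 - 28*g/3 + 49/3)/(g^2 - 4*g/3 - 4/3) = (-3*g^2 + 28*g - 49)/(-3*g^2 + 4*g + 4)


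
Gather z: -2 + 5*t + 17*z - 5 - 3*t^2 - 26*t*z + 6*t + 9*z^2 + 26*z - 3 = -3*t^2 + 11*t + 9*z^2 + z*(43 - 26*t) - 10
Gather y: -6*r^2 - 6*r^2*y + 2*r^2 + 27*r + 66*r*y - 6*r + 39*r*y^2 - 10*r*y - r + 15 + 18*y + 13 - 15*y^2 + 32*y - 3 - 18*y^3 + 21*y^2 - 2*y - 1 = -4*r^2 + 20*r - 18*y^3 + y^2*(39*r + 6) + y*(-6*r^2 + 56*r + 48) + 24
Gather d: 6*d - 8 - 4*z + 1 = 6*d - 4*z - 7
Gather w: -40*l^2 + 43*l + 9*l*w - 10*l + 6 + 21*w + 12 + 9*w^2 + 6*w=-40*l^2 + 33*l + 9*w^2 + w*(9*l + 27) + 18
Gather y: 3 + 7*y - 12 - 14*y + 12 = 3 - 7*y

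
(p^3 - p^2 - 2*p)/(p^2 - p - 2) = p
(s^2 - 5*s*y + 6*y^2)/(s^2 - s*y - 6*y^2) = (s - 2*y)/(s + 2*y)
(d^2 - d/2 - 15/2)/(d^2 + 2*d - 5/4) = 2*(d - 3)/(2*d - 1)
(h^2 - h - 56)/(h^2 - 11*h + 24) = (h + 7)/(h - 3)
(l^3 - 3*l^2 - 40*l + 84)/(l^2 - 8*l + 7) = (l^2 + 4*l - 12)/(l - 1)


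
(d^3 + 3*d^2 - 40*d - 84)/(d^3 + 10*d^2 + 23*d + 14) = (d - 6)/(d + 1)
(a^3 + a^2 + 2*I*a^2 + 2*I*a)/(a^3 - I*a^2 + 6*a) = (a + 1)/(a - 3*I)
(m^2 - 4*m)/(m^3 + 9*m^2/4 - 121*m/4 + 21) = 4*m/(4*m^2 + 25*m - 21)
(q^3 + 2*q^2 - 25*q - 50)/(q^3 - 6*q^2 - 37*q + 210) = (q^2 + 7*q + 10)/(q^2 - q - 42)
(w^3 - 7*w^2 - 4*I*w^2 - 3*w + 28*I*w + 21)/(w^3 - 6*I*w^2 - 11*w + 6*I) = (w - 7)/(w - 2*I)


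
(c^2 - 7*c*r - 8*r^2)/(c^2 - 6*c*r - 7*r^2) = (-c + 8*r)/(-c + 7*r)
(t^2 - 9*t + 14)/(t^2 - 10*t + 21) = (t - 2)/(t - 3)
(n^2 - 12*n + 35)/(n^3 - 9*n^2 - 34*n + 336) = (n - 5)/(n^2 - 2*n - 48)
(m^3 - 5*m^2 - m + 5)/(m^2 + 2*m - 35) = (m^2 - 1)/(m + 7)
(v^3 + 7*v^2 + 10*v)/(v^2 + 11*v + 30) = v*(v + 2)/(v + 6)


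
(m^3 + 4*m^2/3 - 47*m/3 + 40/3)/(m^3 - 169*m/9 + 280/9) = 3*(m - 1)/(3*m - 7)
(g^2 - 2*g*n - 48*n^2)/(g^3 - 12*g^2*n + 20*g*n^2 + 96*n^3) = (g + 6*n)/(g^2 - 4*g*n - 12*n^2)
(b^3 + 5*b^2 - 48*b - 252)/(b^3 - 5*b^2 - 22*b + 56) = (b^2 + 12*b + 36)/(b^2 + 2*b - 8)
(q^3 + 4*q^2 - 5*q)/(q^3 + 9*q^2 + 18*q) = (q^2 + 4*q - 5)/(q^2 + 9*q + 18)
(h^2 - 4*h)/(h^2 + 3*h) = (h - 4)/(h + 3)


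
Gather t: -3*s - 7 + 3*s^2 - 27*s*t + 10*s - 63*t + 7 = 3*s^2 + 7*s + t*(-27*s - 63)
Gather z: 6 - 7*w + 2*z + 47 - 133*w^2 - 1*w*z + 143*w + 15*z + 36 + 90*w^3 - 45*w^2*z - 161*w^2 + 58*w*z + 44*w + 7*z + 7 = 90*w^3 - 294*w^2 + 180*w + z*(-45*w^2 + 57*w + 24) + 96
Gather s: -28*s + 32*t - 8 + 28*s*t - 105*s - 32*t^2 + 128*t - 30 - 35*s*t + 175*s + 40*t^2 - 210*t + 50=s*(42 - 7*t) + 8*t^2 - 50*t + 12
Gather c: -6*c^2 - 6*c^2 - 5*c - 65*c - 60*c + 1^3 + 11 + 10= -12*c^2 - 130*c + 22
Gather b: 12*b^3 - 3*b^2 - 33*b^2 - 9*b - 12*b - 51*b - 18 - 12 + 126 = 12*b^3 - 36*b^2 - 72*b + 96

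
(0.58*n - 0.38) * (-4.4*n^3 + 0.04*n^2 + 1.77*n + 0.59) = -2.552*n^4 + 1.6952*n^3 + 1.0114*n^2 - 0.3304*n - 0.2242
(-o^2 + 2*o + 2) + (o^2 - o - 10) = o - 8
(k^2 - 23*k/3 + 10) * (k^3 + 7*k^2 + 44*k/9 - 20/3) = k^5 - 2*k^4/3 - 349*k^3/9 + 698*k^2/27 + 100*k - 200/3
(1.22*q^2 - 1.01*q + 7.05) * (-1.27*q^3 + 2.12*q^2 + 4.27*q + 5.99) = -1.5494*q^5 + 3.8691*q^4 - 5.8853*q^3 + 17.9411*q^2 + 24.0536*q + 42.2295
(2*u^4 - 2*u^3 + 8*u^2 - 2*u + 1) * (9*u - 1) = 18*u^5 - 20*u^4 + 74*u^3 - 26*u^2 + 11*u - 1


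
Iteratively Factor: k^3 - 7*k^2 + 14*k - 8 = (k - 4)*(k^2 - 3*k + 2) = (k - 4)*(k - 2)*(k - 1)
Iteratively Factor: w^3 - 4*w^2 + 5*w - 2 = (w - 2)*(w^2 - 2*w + 1) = (w - 2)*(w - 1)*(w - 1)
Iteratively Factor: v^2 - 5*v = (v)*(v - 5)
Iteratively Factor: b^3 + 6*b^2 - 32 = (b + 4)*(b^2 + 2*b - 8) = (b + 4)^2*(b - 2)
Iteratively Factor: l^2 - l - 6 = (l + 2)*(l - 3)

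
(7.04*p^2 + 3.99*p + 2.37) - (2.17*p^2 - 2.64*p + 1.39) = 4.87*p^2 + 6.63*p + 0.98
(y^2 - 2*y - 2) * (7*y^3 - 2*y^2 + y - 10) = 7*y^5 - 16*y^4 - 9*y^3 - 8*y^2 + 18*y + 20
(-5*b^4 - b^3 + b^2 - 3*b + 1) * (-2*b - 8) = 10*b^5 + 42*b^4 + 6*b^3 - 2*b^2 + 22*b - 8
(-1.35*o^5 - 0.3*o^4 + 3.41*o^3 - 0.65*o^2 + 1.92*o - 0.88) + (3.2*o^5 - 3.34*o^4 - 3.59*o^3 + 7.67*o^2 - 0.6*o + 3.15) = 1.85*o^5 - 3.64*o^4 - 0.18*o^3 + 7.02*o^2 + 1.32*o + 2.27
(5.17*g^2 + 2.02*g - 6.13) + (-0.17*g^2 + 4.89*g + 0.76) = 5.0*g^2 + 6.91*g - 5.37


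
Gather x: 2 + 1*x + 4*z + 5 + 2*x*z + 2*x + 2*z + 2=x*(2*z + 3) + 6*z + 9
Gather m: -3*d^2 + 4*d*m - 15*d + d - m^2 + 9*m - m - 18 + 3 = -3*d^2 - 14*d - m^2 + m*(4*d + 8) - 15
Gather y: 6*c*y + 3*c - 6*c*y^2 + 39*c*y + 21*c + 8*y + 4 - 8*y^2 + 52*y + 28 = 24*c + y^2*(-6*c - 8) + y*(45*c + 60) + 32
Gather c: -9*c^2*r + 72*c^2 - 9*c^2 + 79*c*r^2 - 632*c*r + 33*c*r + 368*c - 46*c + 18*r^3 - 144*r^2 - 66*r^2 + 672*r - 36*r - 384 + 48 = c^2*(63 - 9*r) + c*(79*r^2 - 599*r + 322) + 18*r^3 - 210*r^2 + 636*r - 336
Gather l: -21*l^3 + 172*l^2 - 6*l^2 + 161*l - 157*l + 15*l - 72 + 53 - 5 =-21*l^3 + 166*l^2 + 19*l - 24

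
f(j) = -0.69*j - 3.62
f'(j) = -0.690000000000000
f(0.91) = -4.25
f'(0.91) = -0.69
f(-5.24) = -0.00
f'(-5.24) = -0.69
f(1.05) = -4.34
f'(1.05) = -0.69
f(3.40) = -5.97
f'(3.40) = -0.69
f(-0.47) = -3.30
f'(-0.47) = -0.69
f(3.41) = -5.97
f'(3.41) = -0.69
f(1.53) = -4.68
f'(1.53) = -0.69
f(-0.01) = -3.61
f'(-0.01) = -0.69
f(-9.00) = 2.59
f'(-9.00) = -0.69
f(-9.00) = 2.59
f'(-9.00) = -0.69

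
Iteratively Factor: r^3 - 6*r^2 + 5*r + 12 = (r - 3)*(r^2 - 3*r - 4) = (r - 4)*(r - 3)*(r + 1)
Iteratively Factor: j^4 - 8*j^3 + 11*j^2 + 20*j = (j)*(j^3 - 8*j^2 + 11*j + 20) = j*(j - 4)*(j^2 - 4*j - 5) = j*(j - 4)*(j + 1)*(j - 5)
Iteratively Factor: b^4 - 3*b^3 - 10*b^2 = (b)*(b^3 - 3*b^2 - 10*b) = b*(b - 5)*(b^2 + 2*b) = b*(b - 5)*(b + 2)*(b)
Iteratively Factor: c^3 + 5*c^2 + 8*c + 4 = (c + 1)*(c^2 + 4*c + 4) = (c + 1)*(c + 2)*(c + 2)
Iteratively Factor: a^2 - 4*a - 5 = (a + 1)*(a - 5)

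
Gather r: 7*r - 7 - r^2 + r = -r^2 + 8*r - 7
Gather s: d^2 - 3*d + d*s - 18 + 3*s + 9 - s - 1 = d^2 - 3*d + s*(d + 2) - 10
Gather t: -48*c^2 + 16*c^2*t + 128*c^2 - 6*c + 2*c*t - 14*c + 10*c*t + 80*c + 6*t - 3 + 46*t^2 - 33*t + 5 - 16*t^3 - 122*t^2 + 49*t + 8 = 80*c^2 + 60*c - 16*t^3 - 76*t^2 + t*(16*c^2 + 12*c + 22) + 10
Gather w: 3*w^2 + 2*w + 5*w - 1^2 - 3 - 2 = 3*w^2 + 7*w - 6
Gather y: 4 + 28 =32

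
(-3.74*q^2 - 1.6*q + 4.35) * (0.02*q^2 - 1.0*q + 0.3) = -0.0748*q^4 + 3.708*q^3 + 0.565*q^2 - 4.83*q + 1.305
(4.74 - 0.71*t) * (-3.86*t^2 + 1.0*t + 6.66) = 2.7406*t^3 - 19.0064*t^2 + 0.0114000000000001*t + 31.5684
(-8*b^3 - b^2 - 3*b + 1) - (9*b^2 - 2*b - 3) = -8*b^3 - 10*b^2 - b + 4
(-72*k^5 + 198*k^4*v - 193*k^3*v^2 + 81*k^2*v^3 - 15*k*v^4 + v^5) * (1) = -72*k^5 + 198*k^4*v - 193*k^3*v^2 + 81*k^2*v^3 - 15*k*v^4 + v^5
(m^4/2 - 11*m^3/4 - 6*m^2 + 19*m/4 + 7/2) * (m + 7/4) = m^5/2 - 15*m^4/8 - 173*m^3/16 - 23*m^2/4 + 189*m/16 + 49/8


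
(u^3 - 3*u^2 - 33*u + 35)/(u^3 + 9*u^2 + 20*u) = (u^2 - 8*u + 7)/(u*(u + 4))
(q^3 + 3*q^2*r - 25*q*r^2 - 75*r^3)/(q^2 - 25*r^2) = q + 3*r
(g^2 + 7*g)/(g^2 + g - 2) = g*(g + 7)/(g^2 + g - 2)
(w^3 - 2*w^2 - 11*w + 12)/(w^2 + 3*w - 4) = (w^2 - w - 12)/(w + 4)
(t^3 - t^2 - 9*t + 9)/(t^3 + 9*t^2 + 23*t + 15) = (t^2 - 4*t + 3)/(t^2 + 6*t + 5)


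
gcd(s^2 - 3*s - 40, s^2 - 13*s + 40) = s - 8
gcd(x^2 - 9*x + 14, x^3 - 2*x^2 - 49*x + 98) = x^2 - 9*x + 14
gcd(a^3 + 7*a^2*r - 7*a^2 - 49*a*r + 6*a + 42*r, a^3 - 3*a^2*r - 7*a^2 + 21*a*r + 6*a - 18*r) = a^2 - 7*a + 6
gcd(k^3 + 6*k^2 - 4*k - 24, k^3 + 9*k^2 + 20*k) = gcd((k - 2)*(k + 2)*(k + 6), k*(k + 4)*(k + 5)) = 1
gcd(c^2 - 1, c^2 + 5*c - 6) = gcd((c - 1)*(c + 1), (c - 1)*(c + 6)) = c - 1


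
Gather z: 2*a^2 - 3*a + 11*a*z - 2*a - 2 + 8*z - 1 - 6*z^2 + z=2*a^2 - 5*a - 6*z^2 + z*(11*a + 9) - 3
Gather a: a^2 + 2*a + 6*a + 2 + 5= a^2 + 8*a + 7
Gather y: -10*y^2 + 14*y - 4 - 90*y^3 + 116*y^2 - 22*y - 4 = -90*y^3 + 106*y^2 - 8*y - 8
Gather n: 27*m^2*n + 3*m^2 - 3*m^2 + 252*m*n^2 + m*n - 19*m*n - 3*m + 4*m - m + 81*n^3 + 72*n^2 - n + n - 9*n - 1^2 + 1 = 81*n^3 + n^2*(252*m + 72) + n*(27*m^2 - 18*m - 9)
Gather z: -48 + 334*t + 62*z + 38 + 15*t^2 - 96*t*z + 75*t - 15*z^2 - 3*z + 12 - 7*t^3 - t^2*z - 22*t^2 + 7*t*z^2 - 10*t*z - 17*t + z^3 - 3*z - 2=-7*t^3 - 7*t^2 + 392*t + z^3 + z^2*(7*t - 15) + z*(-t^2 - 106*t + 56)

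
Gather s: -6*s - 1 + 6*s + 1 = 0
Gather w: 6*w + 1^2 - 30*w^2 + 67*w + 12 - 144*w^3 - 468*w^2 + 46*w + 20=-144*w^3 - 498*w^2 + 119*w + 33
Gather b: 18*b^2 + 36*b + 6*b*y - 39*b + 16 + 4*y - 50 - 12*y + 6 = 18*b^2 + b*(6*y - 3) - 8*y - 28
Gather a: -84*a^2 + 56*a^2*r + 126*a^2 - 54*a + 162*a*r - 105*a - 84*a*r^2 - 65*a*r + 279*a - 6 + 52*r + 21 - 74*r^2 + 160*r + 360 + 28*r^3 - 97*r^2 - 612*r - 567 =a^2*(56*r + 42) + a*(-84*r^2 + 97*r + 120) + 28*r^3 - 171*r^2 - 400*r - 192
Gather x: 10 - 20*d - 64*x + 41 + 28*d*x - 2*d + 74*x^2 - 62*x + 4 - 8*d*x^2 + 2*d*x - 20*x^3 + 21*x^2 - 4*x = -22*d - 20*x^3 + x^2*(95 - 8*d) + x*(30*d - 130) + 55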